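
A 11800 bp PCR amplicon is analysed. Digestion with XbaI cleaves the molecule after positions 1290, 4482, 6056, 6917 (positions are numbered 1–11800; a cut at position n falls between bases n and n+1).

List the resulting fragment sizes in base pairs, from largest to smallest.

4883, 3192, 1574, 1290, 861 bp

Linear molecule, 4 cuts → 5 fragments:
  1290 − 0 = 1290 bp
  4482 − 1290 = 3192 bp
  6056 − 4482 = 1574 bp
  6917 − 6056 = 861 bp
  11800 − 6917 = 4883 bp
Sorted largest to smallest: 4883, 3192, 1574, 1290, 861 bp.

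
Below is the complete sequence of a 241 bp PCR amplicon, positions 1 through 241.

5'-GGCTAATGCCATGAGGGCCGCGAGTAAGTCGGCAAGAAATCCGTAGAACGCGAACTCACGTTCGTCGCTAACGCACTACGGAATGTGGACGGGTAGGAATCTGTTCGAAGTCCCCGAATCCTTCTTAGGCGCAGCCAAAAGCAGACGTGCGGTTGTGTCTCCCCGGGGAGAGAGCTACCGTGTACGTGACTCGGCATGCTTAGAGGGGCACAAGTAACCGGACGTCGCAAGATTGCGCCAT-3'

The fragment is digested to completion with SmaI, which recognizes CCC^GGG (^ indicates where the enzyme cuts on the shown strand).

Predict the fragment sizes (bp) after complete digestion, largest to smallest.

The SmaI site (CCCGGG) starts at position 162.
SmaI cuts after base 3 of each site, so after position 164.
Linear molecule, 1 cut → 2 fragments:
  1–164 → 164 bp
  165–241 → 77 bp
Sorted largest to smallest: 164, 77 bp.

164, 77 bp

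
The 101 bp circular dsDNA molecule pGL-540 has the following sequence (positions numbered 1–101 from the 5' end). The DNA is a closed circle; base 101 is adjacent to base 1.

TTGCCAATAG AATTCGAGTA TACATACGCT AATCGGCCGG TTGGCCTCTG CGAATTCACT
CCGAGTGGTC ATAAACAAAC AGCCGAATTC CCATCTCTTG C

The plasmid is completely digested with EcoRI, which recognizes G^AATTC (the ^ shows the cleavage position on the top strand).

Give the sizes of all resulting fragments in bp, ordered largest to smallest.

42, 33, 26 bp

EcoRI sites (GAATTC) start at positions 10, 52, 85.
EcoRI cuts after the first base of each site, so after positions 10, 52, 85.
Circular molecule, 3 cuts → 3 fragments:
  11–52 → 42 bp
  53–85 → 33 bp
  86–101 then 1–10 → 16 + 10 = 26 bp
Sorted largest to smallest: 42, 33, 26 bp.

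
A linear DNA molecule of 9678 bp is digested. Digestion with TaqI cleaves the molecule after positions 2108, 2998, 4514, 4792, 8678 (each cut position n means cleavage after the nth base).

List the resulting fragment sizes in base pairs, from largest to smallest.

3886, 2108, 1516, 1000, 890, 278 bp

Linear molecule, 5 cuts → 6 fragments:
  2108 − 0 = 2108 bp
  2998 − 2108 = 890 bp
  4514 − 2998 = 1516 bp
  4792 − 4514 = 278 bp
  8678 − 4792 = 3886 bp
  9678 − 8678 = 1000 bp
Sorted largest to smallest: 3886, 2108, 1516, 1000, 890, 278 bp.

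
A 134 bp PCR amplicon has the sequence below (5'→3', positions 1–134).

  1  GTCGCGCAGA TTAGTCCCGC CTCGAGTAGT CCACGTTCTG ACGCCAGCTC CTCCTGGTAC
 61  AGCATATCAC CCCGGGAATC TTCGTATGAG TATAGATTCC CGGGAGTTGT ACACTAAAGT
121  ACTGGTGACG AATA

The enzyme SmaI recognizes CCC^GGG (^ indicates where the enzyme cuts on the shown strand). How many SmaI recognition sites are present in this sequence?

CCCGGG occurs starting at positions 71, 99.
SmaI cuts at 2 sites.

2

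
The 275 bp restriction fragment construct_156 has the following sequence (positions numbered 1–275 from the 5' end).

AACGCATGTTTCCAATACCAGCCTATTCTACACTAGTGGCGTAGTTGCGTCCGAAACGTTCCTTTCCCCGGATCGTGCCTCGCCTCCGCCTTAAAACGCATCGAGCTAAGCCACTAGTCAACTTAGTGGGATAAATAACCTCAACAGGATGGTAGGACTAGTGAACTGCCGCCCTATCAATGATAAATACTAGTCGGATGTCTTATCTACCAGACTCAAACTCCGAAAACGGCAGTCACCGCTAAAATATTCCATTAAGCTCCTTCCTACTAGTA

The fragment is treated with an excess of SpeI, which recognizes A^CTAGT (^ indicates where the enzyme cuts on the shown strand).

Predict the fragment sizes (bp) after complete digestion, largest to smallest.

SpeI sites (ACTAGT) start at positions 32, 113, 157, 189, 269.
SpeI cuts after the first base of each site, so after positions 32, 113, 157, 189, 269.
Linear molecule, 5 cuts → 6 fragments:
  1–32 → 32 bp
  33–113 → 81 bp
  114–157 → 44 bp
  158–189 → 32 bp
  190–269 → 80 bp
  270–275 → 6 bp
Sorted largest to smallest: 81, 80, 44, 32, 32, 6 bp.

81, 80, 44, 32, 32, 6 bp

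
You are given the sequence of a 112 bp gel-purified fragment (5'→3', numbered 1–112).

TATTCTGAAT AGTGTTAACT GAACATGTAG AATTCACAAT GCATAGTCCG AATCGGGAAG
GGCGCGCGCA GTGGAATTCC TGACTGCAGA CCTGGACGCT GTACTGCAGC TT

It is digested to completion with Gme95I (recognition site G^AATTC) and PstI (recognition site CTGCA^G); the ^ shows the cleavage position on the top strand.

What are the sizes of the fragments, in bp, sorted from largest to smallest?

Gme95I sites (GAATTC) start at positions 30, 74.
Gme95I cuts after the first base of each site, so after positions 30, 74.
PstI sites (CTGCAG) start at positions 84, 104.
PstI cuts after base 5 of each site (before the last base), so after positions 88, 108.
Combined cut positions: 30, 74, 88, 108.
Linear molecule, 4 cuts → 5 fragments:
  1–30 → 30 bp
  31–74 → 44 bp
  75–88 → 14 bp
  89–108 → 20 bp
  109–112 → 4 bp
Sorted largest to smallest: 44, 30, 20, 14, 4 bp.

44, 30, 20, 14, 4 bp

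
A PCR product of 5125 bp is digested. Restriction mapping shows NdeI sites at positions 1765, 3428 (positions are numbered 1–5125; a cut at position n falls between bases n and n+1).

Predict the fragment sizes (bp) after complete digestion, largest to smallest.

1765, 1697, 1663 bp

Linear molecule, 2 cuts → 3 fragments:
  1765 − 0 = 1765 bp
  3428 − 1765 = 1663 bp
  5125 − 3428 = 1697 bp
Sorted largest to smallest: 1765, 1697, 1663 bp.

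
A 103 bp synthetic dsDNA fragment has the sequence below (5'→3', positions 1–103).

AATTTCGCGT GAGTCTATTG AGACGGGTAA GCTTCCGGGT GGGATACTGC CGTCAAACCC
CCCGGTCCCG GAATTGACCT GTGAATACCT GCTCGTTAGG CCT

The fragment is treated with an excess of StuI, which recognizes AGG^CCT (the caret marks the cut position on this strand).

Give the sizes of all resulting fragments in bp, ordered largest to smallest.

The StuI site (AGGCCT) starts at position 98.
StuI cuts after base 3 of each site, so after position 100.
Linear molecule, 1 cut → 2 fragments:
  1–100 → 100 bp
  101–103 → 3 bp
Sorted largest to smallest: 100, 3 bp.

100, 3 bp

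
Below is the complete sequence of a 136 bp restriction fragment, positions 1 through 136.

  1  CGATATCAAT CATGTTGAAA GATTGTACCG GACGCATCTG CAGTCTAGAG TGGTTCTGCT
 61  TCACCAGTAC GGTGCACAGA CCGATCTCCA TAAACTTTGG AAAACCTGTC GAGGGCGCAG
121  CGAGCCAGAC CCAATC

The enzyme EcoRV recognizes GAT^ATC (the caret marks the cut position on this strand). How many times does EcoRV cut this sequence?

1

GATATC occurs starting at position 2.
EcoRV cuts at 1 site.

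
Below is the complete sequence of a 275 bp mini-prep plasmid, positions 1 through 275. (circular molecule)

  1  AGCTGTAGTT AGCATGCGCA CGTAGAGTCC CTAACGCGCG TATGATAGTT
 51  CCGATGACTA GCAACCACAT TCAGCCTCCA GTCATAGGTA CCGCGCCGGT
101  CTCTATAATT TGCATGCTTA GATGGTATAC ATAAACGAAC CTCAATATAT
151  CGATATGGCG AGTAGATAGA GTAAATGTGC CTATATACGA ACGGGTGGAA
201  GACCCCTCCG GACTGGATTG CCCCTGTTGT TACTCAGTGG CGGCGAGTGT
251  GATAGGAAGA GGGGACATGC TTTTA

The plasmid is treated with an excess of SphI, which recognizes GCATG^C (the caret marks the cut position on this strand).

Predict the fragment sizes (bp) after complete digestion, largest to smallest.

175, 100 bp

SphI sites (GCATGC) start at positions 12, 112.
SphI cuts after base 5 of each site (before the last base), so after positions 16, 116.
Circular molecule, 2 cuts → 2 fragments:
  17–116 → 100 bp
  117–275 then 1–16 → 159 + 16 = 175 bp
Sorted largest to smallest: 175, 100 bp.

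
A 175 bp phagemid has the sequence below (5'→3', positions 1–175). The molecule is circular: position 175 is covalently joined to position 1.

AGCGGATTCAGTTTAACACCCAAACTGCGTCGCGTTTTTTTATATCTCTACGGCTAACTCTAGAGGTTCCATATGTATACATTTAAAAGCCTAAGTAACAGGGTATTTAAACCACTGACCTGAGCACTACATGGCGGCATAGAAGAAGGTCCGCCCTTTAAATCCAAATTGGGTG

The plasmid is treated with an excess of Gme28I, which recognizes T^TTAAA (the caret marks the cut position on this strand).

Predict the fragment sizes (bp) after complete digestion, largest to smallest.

100, 51, 24 bp

Gme28I sites (TTTAAA) start at positions 82, 106, 157.
Gme28I cuts after the first base of each site, so after positions 82, 106, 157.
Circular molecule, 3 cuts → 3 fragments:
  83–106 → 24 bp
  107–157 → 51 bp
  158–175 then 1–82 → 18 + 82 = 100 bp
Sorted largest to smallest: 100, 51, 24 bp.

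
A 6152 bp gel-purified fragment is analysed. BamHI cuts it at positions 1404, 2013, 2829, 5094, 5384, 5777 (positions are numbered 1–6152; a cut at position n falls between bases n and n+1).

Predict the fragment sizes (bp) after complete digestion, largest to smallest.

2265, 1404, 816, 609, 393, 375, 290 bp

Linear molecule, 6 cuts → 7 fragments:
  1404 − 0 = 1404 bp
  2013 − 1404 = 609 bp
  2829 − 2013 = 816 bp
  5094 − 2829 = 2265 bp
  5384 − 5094 = 290 bp
  5777 − 5384 = 393 bp
  6152 − 5777 = 375 bp
Sorted largest to smallest: 2265, 1404, 816, 609, 393, 375, 290 bp.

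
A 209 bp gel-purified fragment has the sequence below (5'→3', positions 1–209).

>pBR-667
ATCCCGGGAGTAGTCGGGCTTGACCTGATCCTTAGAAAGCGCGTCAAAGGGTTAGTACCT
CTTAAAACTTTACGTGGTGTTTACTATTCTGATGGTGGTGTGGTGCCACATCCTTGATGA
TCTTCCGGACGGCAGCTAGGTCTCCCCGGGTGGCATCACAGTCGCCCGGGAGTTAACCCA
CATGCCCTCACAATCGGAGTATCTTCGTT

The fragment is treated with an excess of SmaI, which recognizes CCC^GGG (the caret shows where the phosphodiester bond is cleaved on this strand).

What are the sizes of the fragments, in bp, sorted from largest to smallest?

SmaI sites (CCCGGG) start at positions 3, 145, 165.
SmaI cuts after base 3 of each site, so after positions 5, 147, 167.
Linear molecule, 3 cuts → 4 fragments:
  1–5 → 5 bp
  6–147 → 142 bp
  148–167 → 20 bp
  168–209 → 42 bp
Sorted largest to smallest: 142, 42, 20, 5 bp.

142, 42, 20, 5 bp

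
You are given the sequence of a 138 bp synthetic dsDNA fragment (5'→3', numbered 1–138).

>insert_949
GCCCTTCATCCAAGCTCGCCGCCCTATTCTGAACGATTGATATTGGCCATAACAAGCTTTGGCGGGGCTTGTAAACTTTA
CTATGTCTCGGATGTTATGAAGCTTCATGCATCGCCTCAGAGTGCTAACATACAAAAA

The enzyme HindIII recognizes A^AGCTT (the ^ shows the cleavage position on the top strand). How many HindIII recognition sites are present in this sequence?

AAGCTT occurs starting at positions 54, 100.
HindIII cuts at 2 sites.

2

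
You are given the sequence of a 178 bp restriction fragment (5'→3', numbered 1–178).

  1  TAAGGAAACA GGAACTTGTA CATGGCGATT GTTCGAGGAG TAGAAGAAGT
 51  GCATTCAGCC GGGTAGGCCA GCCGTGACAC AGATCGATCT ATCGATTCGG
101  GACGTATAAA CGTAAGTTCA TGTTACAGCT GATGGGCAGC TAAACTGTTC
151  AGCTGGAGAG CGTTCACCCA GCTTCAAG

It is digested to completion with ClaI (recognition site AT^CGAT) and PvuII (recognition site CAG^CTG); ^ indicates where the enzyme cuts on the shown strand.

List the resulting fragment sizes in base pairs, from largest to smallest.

ClaI sites (ATCGAT) start at positions 83, 91.
ClaI cuts after base 2 of each site, so after positions 84, 92.
PvuII sites (CAGCTG) start at positions 126, 150.
PvuII cuts after base 3 of each site, so after positions 128, 152.
Combined cut positions: 84, 92, 128, 152.
Linear molecule, 4 cuts → 5 fragments:
  1–84 → 84 bp
  85–92 → 8 bp
  93–128 → 36 bp
  129–152 → 24 bp
  153–178 → 26 bp
Sorted largest to smallest: 84, 36, 26, 24, 8 bp.

84, 36, 26, 24, 8 bp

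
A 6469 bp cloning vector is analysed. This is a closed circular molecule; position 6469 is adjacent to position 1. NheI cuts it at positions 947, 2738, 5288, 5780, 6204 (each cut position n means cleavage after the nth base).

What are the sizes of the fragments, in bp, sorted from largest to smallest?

2550, 1791, 1212, 492, 424 bp

Circular molecule, 5 cuts → 5 fragments:
  2738 − 947 = 1791 bp
  5288 − 2738 = 2550 bp
  5780 − 5288 = 492 bp
  6204 − 5780 = 424 bp
  wrap: 6469 − 6204 + 947 = 1212 bp
Sorted largest to smallest: 2550, 1791, 1212, 492, 424 bp.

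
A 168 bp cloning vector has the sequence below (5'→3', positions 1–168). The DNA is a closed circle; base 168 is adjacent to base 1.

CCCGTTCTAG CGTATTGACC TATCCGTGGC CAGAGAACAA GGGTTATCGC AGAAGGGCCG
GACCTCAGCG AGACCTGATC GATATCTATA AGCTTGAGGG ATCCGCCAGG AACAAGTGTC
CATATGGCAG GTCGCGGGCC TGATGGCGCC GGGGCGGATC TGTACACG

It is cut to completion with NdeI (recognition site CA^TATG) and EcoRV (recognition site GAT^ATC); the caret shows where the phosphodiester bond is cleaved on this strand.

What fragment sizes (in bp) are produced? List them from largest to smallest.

The NdeI site (CATATG) starts at position 121.
NdeI cuts after base 2 of each site, so after position 122.
The EcoRV site (GATATC) starts at position 81.
EcoRV cuts after base 3 of each site, so after position 83.
Combined cut positions: 83, 122.
Circular molecule, 2 cuts → 2 fragments:
  84–122 → 39 bp
  123–168 then 1–83 → 46 + 83 = 129 bp
Sorted largest to smallest: 129, 39 bp.

129, 39 bp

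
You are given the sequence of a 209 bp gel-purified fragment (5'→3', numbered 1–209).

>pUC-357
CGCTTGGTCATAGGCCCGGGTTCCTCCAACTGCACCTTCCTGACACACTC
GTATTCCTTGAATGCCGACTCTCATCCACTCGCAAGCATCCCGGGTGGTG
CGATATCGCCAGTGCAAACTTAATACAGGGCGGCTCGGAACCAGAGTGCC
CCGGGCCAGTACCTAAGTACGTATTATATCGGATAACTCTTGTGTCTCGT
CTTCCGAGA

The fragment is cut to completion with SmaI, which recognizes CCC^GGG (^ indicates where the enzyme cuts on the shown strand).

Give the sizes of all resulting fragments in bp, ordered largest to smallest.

SmaI sites (CCCGGG) start at positions 15, 90, 150.
SmaI cuts after base 3 of each site, so after positions 17, 92, 152.
Linear molecule, 3 cuts → 4 fragments:
  1–17 → 17 bp
  18–92 → 75 bp
  93–152 → 60 bp
  153–209 → 57 bp
Sorted largest to smallest: 75, 60, 57, 17 bp.

75, 60, 57, 17 bp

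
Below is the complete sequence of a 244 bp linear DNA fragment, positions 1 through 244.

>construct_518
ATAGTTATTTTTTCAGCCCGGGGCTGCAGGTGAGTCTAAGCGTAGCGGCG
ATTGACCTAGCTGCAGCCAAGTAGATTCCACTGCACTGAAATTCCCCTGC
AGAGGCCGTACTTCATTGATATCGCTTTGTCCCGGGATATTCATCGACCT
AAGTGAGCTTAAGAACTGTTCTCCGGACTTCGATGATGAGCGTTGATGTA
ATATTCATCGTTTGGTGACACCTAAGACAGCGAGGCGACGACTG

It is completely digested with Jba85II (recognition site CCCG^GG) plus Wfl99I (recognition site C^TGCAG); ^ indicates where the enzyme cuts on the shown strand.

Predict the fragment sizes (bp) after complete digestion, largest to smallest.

110, 37, 37, 36, 20, 4 bp

Jba85II sites (CCCGGG) start at positions 17, 131.
Jba85II cuts after base 4 of each site, so after positions 20, 134.
Wfl99I sites (CTGCAG) start at positions 24, 61, 97.
Wfl99I cuts after the first base of each site, so after positions 24, 61, 97.
Combined cut positions: 20, 24, 61, 97, 134.
Linear molecule, 5 cuts → 6 fragments:
  1–20 → 20 bp
  21–24 → 4 bp
  25–61 → 37 bp
  62–97 → 36 bp
  98–134 → 37 bp
  135–244 → 110 bp
Sorted largest to smallest: 110, 37, 37, 36, 20, 4 bp.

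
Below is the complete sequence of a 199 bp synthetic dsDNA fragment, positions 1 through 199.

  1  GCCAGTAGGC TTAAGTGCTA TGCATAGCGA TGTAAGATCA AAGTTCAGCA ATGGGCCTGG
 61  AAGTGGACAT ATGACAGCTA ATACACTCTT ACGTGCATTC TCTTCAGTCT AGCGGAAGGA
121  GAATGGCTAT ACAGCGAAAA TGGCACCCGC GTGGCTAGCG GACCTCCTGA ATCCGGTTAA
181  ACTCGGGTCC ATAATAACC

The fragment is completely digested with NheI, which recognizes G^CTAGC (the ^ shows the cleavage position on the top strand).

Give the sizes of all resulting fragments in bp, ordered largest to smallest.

The NheI site (GCTAGC) starts at position 154.
NheI cuts after the first base of each site, so after position 154.
Linear molecule, 1 cut → 2 fragments:
  1–154 → 154 bp
  155–199 → 45 bp
Sorted largest to smallest: 154, 45 bp.

154, 45 bp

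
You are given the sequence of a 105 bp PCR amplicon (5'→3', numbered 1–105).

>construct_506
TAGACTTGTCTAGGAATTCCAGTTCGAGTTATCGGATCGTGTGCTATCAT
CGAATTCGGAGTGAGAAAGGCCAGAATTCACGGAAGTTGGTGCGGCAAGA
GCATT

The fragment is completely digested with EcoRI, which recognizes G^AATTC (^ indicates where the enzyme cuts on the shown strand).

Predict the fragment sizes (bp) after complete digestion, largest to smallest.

38, 31, 22, 14 bp

EcoRI sites (GAATTC) start at positions 14, 52, 74.
EcoRI cuts after the first base of each site, so after positions 14, 52, 74.
Linear molecule, 3 cuts → 4 fragments:
  1–14 → 14 bp
  15–52 → 38 bp
  53–74 → 22 bp
  75–105 → 31 bp
Sorted largest to smallest: 38, 31, 22, 14 bp.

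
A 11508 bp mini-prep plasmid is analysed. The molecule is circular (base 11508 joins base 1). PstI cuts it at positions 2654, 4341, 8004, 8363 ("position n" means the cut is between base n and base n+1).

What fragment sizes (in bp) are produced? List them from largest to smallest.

Circular molecule, 4 cuts → 4 fragments:
  4341 − 2654 = 1687 bp
  8004 − 4341 = 3663 bp
  8363 − 8004 = 359 bp
  wrap: 11508 − 8363 + 2654 = 5799 bp
Sorted largest to smallest: 5799, 3663, 1687, 359 bp.

5799, 3663, 1687, 359 bp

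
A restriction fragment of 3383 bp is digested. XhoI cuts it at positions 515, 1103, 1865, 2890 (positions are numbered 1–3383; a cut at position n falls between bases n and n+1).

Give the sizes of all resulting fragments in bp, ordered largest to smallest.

Linear molecule, 4 cuts → 5 fragments:
  515 − 0 = 515 bp
  1103 − 515 = 588 bp
  1865 − 1103 = 762 bp
  2890 − 1865 = 1025 bp
  3383 − 2890 = 493 bp
Sorted largest to smallest: 1025, 762, 588, 515, 493 bp.

1025, 762, 588, 515, 493 bp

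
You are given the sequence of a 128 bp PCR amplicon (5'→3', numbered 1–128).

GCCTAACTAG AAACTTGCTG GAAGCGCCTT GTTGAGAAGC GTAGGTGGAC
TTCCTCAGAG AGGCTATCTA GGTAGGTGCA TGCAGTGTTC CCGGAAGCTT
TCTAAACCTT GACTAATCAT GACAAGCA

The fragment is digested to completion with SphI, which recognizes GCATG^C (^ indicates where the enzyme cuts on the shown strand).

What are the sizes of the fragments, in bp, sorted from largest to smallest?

The SphI site (GCATGC) starts at position 78.
SphI cuts after base 5 of each site (before the last base), so after position 82.
Linear molecule, 1 cut → 2 fragments:
  1–82 → 82 bp
  83–128 → 46 bp
Sorted largest to smallest: 82, 46 bp.

82, 46 bp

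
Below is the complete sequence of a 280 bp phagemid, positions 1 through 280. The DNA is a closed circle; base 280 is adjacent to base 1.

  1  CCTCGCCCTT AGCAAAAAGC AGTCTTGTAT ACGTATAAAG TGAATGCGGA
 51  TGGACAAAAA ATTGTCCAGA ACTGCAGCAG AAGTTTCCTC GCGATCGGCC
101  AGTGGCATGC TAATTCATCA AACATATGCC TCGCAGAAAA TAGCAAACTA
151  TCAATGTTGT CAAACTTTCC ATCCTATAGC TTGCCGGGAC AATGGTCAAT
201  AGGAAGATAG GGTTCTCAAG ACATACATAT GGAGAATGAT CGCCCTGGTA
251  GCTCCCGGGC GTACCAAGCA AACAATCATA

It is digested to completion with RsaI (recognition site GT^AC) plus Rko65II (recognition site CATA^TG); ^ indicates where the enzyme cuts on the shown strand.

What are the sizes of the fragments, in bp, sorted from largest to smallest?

144, 103, 33 bp

The RsaI site (GTAC) starts at position 261.
RsaI cuts after base 2 of each site, so after position 262.
Rko65II sites (CATATG) start at positions 123, 226.
Rko65II cuts after base 4 of each site, so after positions 126, 229.
Combined cut positions: 126, 229, 262.
Circular molecule, 3 cuts → 3 fragments:
  127–229 → 103 bp
  230–262 → 33 bp
  263–280 then 1–126 → 18 + 126 = 144 bp
Sorted largest to smallest: 144, 103, 33 bp.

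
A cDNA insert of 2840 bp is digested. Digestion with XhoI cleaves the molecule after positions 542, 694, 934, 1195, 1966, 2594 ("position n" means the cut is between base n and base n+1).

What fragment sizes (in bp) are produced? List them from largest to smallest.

771, 628, 542, 261, 246, 240, 152 bp

Linear molecule, 6 cuts → 7 fragments:
  542 − 0 = 542 bp
  694 − 542 = 152 bp
  934 − 694 = 240 bp
  1195 − 934 = 261 bp
  1966 − 1195 = 771 bp
  2594 − 1966 = 628 bp
  2840 − 2594 = 246 bp
Sorted largest to smallest: 771, 628, 542, 261, 246, 240, 152 bp.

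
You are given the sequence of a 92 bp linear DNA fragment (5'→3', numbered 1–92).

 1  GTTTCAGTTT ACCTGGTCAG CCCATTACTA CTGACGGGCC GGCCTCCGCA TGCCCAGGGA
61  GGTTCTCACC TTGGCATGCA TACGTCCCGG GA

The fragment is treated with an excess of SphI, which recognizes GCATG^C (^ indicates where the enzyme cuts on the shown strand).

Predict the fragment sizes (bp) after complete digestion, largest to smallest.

SphI sites (GCATGC) start at positions 48, 74.
SphI cuts after base 5 of each site (before the last base), so after positions 52, 78.
Linear molecule, 2 cuts → 3 fragments:
  1–52 → 52 bp
  53–78 → 26 bp
  79–92 → 14 bp
Sorted largest to smallest: 52, 26, 14 bp.

52, 26, 14 bp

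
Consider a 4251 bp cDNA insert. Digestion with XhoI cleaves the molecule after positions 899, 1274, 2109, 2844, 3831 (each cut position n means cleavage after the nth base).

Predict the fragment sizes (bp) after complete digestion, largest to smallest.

Linear molecule, 5 cuts → 6 fragments:
  899 − 0 = 899 bp
  1274 − 899 = 375 bp
  2109 − 1274 = 835 bp
  2844 − 2109 = 735 bp
  3831 − 2844 = 987 bp
  4251 − 3831 = 420 bp
Sorted largest to smallest: 987, 899, 835, 735, 420, 375 bp.

987, 899, 835, 735, 420, 375 bp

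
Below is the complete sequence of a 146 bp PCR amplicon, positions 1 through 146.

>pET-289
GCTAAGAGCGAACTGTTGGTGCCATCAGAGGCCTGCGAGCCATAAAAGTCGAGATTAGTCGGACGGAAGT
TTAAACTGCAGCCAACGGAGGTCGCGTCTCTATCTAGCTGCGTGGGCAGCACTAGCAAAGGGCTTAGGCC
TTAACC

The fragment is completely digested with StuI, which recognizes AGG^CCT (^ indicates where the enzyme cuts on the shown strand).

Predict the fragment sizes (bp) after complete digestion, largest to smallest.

107, 31, 8 bp

StuI sites (AGGCCT) start at positions 29, 136.
StuI cuts after base 3 of each site, so after positions 31, 138.
Linear molecule, 2 cuts → 3 fragments:
  1–31 → 31 bp
  32–138 → 107 bp
  139–146 → 8 bp
Sorted largest to smallest: 107, 31, 8 bp.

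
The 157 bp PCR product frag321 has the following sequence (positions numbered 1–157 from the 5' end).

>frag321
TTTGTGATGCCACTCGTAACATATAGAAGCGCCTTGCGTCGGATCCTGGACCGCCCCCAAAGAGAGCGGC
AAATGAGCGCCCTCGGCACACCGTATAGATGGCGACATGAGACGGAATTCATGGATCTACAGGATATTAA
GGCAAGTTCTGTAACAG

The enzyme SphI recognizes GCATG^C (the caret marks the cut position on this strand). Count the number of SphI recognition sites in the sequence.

No occurrence of GCATGC is present in the sequence.
SphI does not cut: 0 sites.

0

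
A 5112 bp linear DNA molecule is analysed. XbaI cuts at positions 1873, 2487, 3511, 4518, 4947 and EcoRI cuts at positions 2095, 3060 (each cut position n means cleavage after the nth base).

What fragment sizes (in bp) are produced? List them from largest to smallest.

1873, 1007, 573, 451, 429, 392, 222, 165 bp

Combined cut positions (sorted): 1873, 2095, 2487, 3060, 3511, 4518, 4947.
Linear molecule, 7 cuts → 8 fragments:
  1873 − 0 = 1873 bp
  2095 − 1873 = 222 bp
  2487 − 2095 = 392 bp
  3060 − 2487 = 573 bp
  3511 − 3060 = 451 bp
  4518 − 3511 = 1007 bp
  4947 − 4518 = 429 bp
  5112 − 4947 = 165 bp
Sorted largest to smallest: 1873, 1007, 573, 451, 429, 392, 222, 165 bp.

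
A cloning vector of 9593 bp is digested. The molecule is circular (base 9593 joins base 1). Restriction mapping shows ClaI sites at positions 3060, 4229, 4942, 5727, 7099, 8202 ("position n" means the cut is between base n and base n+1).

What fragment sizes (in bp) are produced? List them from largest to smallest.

Circular molecule, 6 cuts → 6 fragments:
  4229 − 3060 = 1169 bp
  4942 − 4229 = 713 bp
  5727 − 4942 = 785 bp
  7099 − 5727 = 1372 bp
  8202 − 7099 = 1103 bp
  wrap: 9593 − 8202 + 3060 = 4451 bp
Sorted largest to smallest: 4451, 1372, 1169, 1103, 785, 713 bp.

4451, 1372, 1169, 1103, 785, 713 bp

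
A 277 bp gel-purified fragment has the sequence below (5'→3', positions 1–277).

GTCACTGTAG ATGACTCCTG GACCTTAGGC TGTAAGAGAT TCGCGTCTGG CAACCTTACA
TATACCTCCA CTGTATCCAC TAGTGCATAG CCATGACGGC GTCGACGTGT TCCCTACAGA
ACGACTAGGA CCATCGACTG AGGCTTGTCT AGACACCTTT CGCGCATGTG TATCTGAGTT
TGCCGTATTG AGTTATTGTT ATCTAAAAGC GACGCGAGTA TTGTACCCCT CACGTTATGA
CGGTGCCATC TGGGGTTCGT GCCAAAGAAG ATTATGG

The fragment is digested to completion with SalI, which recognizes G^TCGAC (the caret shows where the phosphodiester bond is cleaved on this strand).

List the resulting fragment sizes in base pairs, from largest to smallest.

The SalI site (GTCGAC) starts at position 101.
SalI cuts after the first base of each site, so after position 101.
Linear molecule, 1 cut → 2 fragments:
  1–101 → 101 bp
  102–277 → 176 bp
Sorted largest to smallest: 176, 101 bp.

176, 101 bp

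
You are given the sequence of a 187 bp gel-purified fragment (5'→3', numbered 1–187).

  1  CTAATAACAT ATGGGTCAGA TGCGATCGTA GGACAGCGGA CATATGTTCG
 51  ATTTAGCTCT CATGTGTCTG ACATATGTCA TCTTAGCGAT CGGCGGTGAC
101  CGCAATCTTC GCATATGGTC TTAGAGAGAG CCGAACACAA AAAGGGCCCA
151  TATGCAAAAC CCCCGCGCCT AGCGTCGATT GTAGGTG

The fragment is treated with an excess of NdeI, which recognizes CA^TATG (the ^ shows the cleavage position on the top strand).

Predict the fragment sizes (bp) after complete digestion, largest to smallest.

40, 37, 37, 33, 31, 9 bp

NdeI sites (CATATG) start at positions 8, 41, 72, 112, 149.
NdeI cuts after base 2 of each site, so after positions 9, 42, 73, 113, 150.
Linear molecule, 5 cuts → 6 fragments:
  1–9 → 9 bp
  10–42 → 33 bp
  43–73 → 31 bp
  74–113 → 40 bp
  114–150 → 37 bp
  151–187 → 37 bp
Sorted largest to smallest: 40, 37, 37, 33, 31, 9 bp.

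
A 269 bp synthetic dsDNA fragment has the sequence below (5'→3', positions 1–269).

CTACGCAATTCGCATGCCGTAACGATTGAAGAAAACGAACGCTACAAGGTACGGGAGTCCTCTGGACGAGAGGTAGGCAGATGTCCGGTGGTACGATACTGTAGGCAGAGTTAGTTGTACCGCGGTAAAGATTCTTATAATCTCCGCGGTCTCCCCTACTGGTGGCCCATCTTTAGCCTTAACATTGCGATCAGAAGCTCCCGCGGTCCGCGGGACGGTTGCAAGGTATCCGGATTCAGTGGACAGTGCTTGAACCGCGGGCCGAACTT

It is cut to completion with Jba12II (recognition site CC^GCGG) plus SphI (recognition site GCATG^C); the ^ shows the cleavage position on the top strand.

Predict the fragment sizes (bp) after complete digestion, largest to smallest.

Jba12II sites (CCGCGG) start at positions 120, 144, 201, 208, 255.
Jba12II cuts after base 2 of each site, so after positions 121, 145, 202, 209, 256.
The SphI site (GCATGC) starts at position 12.
SphI cuts after base 5 of each site (before the last base), so after position 16.
Combined cut positions: 16, 121, 145, 202, 209, 256.
Linear molecule, 6 cuts → 7 fragments:
  1–16 → 16 bp
  17–121 → 105 bp
  122–145 → 24 bp
  146–202 → 57 bp
  203–209 → 7 bp
  210–256 → 47 bp
  257–269 → 13 bp
Sorted largest to smallest: 105, 57, 47, 24, 16, 13, 7 bp.

105, 57, 47, 24, 16, 13, 7 bp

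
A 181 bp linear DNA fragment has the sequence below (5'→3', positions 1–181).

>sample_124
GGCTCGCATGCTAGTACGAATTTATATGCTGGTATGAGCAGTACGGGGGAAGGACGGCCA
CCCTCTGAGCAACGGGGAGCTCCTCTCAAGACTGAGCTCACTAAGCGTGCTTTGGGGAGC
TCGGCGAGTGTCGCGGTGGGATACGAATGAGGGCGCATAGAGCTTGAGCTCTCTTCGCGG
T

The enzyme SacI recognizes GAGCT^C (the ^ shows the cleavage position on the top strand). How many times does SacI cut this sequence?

GAGCTC occurs starting at positions 77, 94, 117, 166.
SacI cuts at 4 sites.

4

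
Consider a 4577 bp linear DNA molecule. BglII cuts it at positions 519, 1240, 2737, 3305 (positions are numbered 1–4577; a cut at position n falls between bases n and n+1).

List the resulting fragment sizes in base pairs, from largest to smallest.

1497, 1272, 721, 568, 519 bp

Linear molecule, 4 cuts → 5 fragments:
  519 − 0 = 519 bp
  1240 − 519 = 721 bp
  2737 − 1240 = 1497 bp
  3305 − 2737 = 568 bp
  4577 − 3305 = 1272 bp
Sorted largest to smallest: 1497, 1272, 721, 568, 519 bp.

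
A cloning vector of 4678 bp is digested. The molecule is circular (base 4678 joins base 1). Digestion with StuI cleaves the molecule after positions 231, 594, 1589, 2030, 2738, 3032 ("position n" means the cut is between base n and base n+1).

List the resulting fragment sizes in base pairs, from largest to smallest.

Circular molecule, 6 cuts → 6 fragments:
  594 − 231 = 363 bp
  1589 − 594 = 995 bp
  2030 − 1589 = 441 bp
  2738 − 2030 = 708 bp
  3032 − 2738 = 294 bp
  wrap: 4678 − 3032 + 231 = 1877 bp
Sorted largest to smallest: 1877, 995, 708, 441, 363, 294 bp.

1877, 995, 708, 441, 363, 294 bp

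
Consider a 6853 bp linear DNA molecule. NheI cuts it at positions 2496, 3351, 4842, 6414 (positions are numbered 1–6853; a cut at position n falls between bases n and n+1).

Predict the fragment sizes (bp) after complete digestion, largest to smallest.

2496, 1572, 1491, 855, 439 bp

Linear molecule, 4 cuts → 5 fragments:
  2496 − 0 = 2496 bp
  3351 − 2496 = 855 bp
  4842 − 3351 = 1491 bp
  6414 − 4842 = 1572 bp
  6853 − 6414 = 439 bp
Sorted largest to smallest: 2496, 1572, 1491, 855, 439 bp.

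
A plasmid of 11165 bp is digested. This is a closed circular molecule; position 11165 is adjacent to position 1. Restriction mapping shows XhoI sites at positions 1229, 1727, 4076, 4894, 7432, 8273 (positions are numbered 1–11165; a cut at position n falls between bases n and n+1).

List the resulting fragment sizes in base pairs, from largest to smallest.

4121, 2538, 2349, 841, 818, 498 bp

Circular molecule, 6 cuts → 6 fragments:
  1727 − 1229 = 498 bp
  4076 − 1727 = 2349 bp
  4894 − 4076 = 818 bp
  7432 − 4894 = 2538 bp
  8273 − 7432 = 841 bp
  wrap: 11165 − 8273 + 1229 = 4121 bp
Sorted largest to smallest: 4121, 2538, 2349, 841, 818, 498 bp.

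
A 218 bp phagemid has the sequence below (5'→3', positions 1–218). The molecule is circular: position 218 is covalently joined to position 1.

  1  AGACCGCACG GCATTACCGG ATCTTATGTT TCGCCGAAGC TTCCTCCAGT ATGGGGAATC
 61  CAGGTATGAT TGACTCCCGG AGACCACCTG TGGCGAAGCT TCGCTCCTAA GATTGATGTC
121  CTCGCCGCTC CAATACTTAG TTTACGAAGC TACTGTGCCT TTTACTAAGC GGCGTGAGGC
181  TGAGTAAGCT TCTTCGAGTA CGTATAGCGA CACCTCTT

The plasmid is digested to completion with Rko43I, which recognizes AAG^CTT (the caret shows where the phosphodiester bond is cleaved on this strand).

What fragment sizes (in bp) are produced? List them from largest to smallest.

90, 69, 59 bp

Rko43I sites (AAGCTT) start at positions 37, 96, 186.
Rko43I cuts after base 3 of each site, so after positions 39, 98, 188.
Circular molecule, 3 cuts → 3 fragments:
  40–98 → 59 bp
  99–188 → 90 bp
  189–218 then 1–39 → 30 + 39 = 69 bp
Sorted largest to smallest: 90, 69, 59 bp.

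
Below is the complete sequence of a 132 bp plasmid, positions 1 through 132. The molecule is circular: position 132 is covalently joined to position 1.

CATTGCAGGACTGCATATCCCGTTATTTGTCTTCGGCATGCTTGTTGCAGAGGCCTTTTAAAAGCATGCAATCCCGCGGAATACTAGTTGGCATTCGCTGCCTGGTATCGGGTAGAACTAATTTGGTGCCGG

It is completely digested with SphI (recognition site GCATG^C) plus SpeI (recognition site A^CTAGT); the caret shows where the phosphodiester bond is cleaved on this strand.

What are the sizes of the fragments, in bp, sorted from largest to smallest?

SphI sites (GCATGC) start at positions 36, 64.
SphI cuts after base 5 of each site (before the last base), so after positions 40, 68.
The SpeI site (ACTAGT) starts at position 83.
SpeI cuts after the first base of each site, so after position 83.
Combined cut positions: 40, 68, 83.
Circular molecule, 3 cuts → 3 fragments:
  41–68 → 28 bp
  69–83 → 15 bp
  84–132 then 1–40 → 49 + 40 = 89 bp
Sorted largest to smallest: 89, 28, 15 bp.

89, 28, 15 bp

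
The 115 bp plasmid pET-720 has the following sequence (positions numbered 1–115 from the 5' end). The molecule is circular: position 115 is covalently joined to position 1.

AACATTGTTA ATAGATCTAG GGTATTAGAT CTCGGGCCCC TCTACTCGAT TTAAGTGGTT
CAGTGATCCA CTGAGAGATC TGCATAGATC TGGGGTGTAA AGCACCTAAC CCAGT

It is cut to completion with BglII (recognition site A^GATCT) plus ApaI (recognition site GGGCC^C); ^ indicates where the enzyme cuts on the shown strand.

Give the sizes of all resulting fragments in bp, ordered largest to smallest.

42, 38, 14, 11, 10 bp

BglII sites (AGATCT) start at positions 13, 27, 76, 86.
BglII cuts after the first base of each site, so after positions 13, 27, 76, 86.
The ApaI site (GGGCCC) starts at position 34.
ApaI cuts after base 5 of each site (before the last base), so after position 38.
Combined cut positions: 13, 27, 38, 76, 86.
Circular molecule, 5 cuts → 5 fragments:
  14–27 → 14 bp
  28–38 → 11 bp
  39–76 → 38 bp
  77–86 → 10 bp
  87–115 then 1–13 → 29 + 13 = 42 bp
Sorted largest to smallest: 42, 38, 14, 11, 10 bp.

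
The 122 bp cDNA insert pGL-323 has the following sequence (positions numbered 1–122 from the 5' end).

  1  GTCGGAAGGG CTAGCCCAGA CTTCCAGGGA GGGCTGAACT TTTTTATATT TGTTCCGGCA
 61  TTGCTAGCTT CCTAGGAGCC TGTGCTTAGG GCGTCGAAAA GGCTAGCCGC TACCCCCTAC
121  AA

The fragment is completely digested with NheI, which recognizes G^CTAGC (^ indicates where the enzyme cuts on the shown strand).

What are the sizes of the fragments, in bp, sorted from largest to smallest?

53, 39, 20, 10 bp

NheI sites (GCTAGC) start at positions 10, 63, 102.
NheI cuts after the first base of each site, so after positions 10, 63, 102.
Linear molecule, 3 cuts → 4 fragments:
  1–10 → 10 bp
  11–63 → 53 bp
  64–102 → 39 bp
  103–122 → 20 bp
Sorted largest to smallest: 53, 39, 20, 10 bp.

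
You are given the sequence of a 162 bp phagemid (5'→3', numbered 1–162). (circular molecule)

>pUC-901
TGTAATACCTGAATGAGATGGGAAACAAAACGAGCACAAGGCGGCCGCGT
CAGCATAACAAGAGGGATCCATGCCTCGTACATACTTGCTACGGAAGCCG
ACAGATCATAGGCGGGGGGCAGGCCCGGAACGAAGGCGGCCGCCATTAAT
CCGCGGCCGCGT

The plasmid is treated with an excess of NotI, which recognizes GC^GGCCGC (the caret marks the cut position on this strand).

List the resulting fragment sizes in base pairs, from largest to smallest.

95, 50, 17 bp

NotI sites (GCGGCCGC) start at positions 41, 136, 153.
NotI cuts after base 2 of each site, so after positions 42, 137, 154.
Circular molecule, 3 cuts → 3 fragments:
  43–137 → 95 bp
  138–154 → 17 bp
  155–162 then 1–42 → 8 + 42 = 50 bp
Sorted largest to smallest: 95, 50, 17 bp.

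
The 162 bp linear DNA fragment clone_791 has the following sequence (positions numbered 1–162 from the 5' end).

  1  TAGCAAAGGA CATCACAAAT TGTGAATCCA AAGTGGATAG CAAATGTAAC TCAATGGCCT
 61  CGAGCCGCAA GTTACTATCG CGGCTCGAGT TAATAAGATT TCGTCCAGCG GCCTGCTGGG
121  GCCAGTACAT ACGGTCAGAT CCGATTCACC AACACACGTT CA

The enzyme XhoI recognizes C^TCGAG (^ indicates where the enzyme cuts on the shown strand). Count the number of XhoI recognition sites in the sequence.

CTCGAG occurs starting at positions 59, 84.
XhoI cuts at 2 sites.

2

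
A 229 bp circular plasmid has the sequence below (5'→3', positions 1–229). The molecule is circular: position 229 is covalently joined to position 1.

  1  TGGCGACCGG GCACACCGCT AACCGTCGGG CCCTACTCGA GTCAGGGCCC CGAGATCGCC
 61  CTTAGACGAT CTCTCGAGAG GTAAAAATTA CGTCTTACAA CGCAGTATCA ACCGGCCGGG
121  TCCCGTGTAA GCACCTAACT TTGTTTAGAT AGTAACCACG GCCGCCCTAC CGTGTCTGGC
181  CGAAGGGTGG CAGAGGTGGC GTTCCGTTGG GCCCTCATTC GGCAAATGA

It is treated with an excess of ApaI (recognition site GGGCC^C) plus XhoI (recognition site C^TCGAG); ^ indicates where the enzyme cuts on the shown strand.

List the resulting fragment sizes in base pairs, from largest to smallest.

140, 48, 24, 13, 4 bp

ApaI sites (GGGCCC) start at positions 28, 45, 209.
ApaI cuts after base 5 of each site (before the last base), so after positions 32, 49, 213.
XhoI sites (CTCGAG) start at positions 36, 73.
XhoI cuts after the first base of each site, so after positions 36, 73.
Combined cut positions: 32, 36, 49, 73, 213.
Circular molecule, 5 cuts → 5 fragments:
  33–36 → 4 bp
  37–49 → 13 bp
  50–73 → 24 bp
  74–213 → 140 bp
  214–229 then 1–32 → 16 + 32 = 48 bp
Sorted largest to smallest: 140, 48, 24, 13, 4 bp.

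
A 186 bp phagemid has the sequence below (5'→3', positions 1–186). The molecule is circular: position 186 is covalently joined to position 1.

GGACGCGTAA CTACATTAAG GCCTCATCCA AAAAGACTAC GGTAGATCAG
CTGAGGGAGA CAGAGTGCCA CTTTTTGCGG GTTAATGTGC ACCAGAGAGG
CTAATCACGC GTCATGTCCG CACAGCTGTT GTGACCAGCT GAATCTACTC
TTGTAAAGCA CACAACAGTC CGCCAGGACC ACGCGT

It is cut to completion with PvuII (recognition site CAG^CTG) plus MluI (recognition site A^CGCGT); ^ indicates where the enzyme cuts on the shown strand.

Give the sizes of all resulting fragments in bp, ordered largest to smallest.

PvuII sites (CAGCTG) start at positions 48, 123, 136.
PvuII cuts after base 3 of each site, so after positions 50, 125, 138.
MluI sites (ACGCGT) start at positions 3, 107, 181.
MluI cuts after the first base of each site, so after positions 3, 107, 181.
Combined cut positions: 3, 50, 107, 125, 138, 181.
Circular molecule, 6 cuts → 6 fragments:
  4–50 → 47 bp
  51–107 → 57 bp
  108–125 → 18 bp
  126–138 → 13 bp
  139–181 → 43 bp
  182–186 then 1–3 → 5 + 3 = 8 bp
Sorted largest to smallest: 57, 47, 43, 18, 13, 8 bp.

57, 47, 43, 18, 13, 8 bp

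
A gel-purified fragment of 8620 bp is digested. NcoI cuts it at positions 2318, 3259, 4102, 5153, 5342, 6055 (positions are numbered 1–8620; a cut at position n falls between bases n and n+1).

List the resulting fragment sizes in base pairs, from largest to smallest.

Linear molecule, 6 cuts → 7 fragments:
  2318 − 0 = 2318 bp
  3259 − 2318 = 941 bp
  4102 − 3259 = 843 bp
  5153 − 4102 = 1051 bp
  5342 − 5153 = 189 bp
  6055 − 5342 = 713 bp
  8620 − 6055 = 2565 bp
Sorted largest to smallest: 2565, 2318, 1051, 941, 843, 713, 189 bp.

2565, 2318, 1051, 941, 843, 713, 189 bp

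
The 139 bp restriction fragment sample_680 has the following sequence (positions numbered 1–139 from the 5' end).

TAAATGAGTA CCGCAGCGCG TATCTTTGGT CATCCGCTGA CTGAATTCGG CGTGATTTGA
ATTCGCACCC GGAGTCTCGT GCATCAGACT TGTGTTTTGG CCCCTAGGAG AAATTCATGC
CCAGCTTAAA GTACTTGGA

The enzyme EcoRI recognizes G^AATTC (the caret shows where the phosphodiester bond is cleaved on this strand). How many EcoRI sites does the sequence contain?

2

GAATTC occurs starting at positions 43, 59.
EcoRI cuts at 2 sites.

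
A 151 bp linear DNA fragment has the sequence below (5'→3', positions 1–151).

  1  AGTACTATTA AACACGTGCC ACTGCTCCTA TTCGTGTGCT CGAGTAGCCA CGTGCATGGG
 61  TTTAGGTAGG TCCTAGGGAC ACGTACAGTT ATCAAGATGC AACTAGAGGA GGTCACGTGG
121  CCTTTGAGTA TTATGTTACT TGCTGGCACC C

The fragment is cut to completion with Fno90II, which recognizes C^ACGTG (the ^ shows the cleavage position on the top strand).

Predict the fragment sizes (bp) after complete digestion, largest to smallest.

Fno90II sites (CACGTG) start at positions 13, 49, 114.
Fno90II cuts after the first base of each site, so after positions 13, 49, 114.
Linear molecule, 3 cuts → 4 fragments:
  1–13 → 13 bp
  14–49 → 36 bp
  50–114 → 65 bp
  115–151 → 37 bp
Sorted largest to smallest: 65, 37, 36, 13 bp.

65, 37, 36, 13 bp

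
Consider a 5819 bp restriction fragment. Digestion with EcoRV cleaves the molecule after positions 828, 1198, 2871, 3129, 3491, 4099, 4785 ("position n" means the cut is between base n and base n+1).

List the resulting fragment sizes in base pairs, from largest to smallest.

1673, 1034, 828, 686, 608, 370, 362, 258 bp

Linear molecule, 7 cuts → 8 fragments:
  828 − 0 = 828 bp
  1198 − 828 = 370 bp
  2871 − 1198 = 1673 bp
  3129 − 2871 = 258 bp
  3491 − 3129 = 362 bp
  4099 − 3491 = 608 bp
  4785 − 4099 = 686 bp
  5819 − 4785 = 1034 bp
Sorted largest to smallest: 1673, 1034, 828, 686, 608, 370, 362, 258 bp.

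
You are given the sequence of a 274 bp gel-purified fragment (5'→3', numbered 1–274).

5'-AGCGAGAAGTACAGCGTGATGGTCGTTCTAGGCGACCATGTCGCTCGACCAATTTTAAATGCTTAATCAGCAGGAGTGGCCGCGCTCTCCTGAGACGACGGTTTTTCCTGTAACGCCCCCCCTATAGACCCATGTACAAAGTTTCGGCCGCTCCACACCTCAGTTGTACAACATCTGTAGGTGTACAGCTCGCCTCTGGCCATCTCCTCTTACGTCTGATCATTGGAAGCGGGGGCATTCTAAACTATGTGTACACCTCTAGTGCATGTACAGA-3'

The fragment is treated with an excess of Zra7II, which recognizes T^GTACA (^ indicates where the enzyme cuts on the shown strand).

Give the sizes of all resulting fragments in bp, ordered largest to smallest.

Zra7II sites (TGTACA) start at positions 133, 165, 182, 250, 267.
Zra7II cuts after the first base of each site, so after positions 133, 165, 182, 250, 267.
Linear molecule, 5 cuts → 6 fragments:
  1–133 → 133 bp
  134–165 → 32 bp
  166–182 → 17 bp
  183–250 → 68 bp
  251–267 → 17 bp
  268–274 → 7 bp
Sorted largest to smallest: 133, 68, 32, 17, 17, 7 bp.

133, 68, 32, 17, 17, 7 bp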